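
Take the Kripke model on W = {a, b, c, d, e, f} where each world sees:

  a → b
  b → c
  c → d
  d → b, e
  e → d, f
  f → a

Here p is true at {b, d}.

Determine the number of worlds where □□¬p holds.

a: successors {b}; □¬p there: b:T. ✓
b: successors {c}; □¬p there: c:F. ✗
c: successors {d}; □¬p there: d:F. ✗
d: successors {b, e}; □¬p there: b:T, e:F. ✗
e: successors {d, f}; □¬p there: d:F, f:T. ✗
f: successors {a}; □¬p there: a:F. ✗
Satisfying worlds: {a}.

1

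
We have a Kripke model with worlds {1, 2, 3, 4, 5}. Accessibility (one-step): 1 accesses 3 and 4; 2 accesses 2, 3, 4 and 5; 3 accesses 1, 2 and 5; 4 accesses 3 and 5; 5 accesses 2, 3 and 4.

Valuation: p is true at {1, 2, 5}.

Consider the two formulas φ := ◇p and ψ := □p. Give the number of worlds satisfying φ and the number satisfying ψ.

4 and 1

For ◇p:
1: successors {3, 4}; p there: 3:F, 4:F. ✗
2: successors {2, 3, 4, 5}; p there: 2:T, 3:F, 4:F, 5:T. ✓
3: successors {1, 2, 5}; p there: 1:T, 2:T, 5:T. ✓
4: successors {3, 5}; p there: 3:F, 5:T. ✓
5: successors {2, 3, 4}; p there: 2:T, 3:F, 4:F. ✓
— 4 worlds.
For □p:
1: successors {3, 4}; p there: 3:F, 4:F. ✗
2: successors {2, 3, 4, 5}; p there: 2:T, 3:F, 4:F, 5:T. ✗
3: successors {1, 2, 5}; p there: 1:T, 2:T, 5:T. ✓
4: successors {3, 5}; p there: 3:F, 5:T. ✗
5: successors {2, 3, 4}; p there: 2:T, 3:F, 4:F. ✗
— 1 world.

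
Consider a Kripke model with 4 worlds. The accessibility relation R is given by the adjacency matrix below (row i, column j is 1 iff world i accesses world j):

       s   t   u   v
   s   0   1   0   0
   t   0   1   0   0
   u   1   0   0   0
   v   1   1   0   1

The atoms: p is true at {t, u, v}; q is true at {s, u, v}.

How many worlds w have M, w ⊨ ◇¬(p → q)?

3

s: successors {t}; ¬(p → q) there: t:T. ✓
t: successors {t}; ¬(p → q) there: t:T. ✓
u: successors {s}; ¬(p → q) there: s:F. ✗
v: successors {s, t, v}; ¬(p → q) there: s:F, t:T, v:F. ✓
Satisfying worlds: {s, t, v}.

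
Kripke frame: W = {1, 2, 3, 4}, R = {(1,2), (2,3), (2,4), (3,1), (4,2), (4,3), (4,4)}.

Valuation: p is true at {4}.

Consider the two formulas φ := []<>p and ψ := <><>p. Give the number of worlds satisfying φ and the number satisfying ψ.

1 and 3

For []<>p:
1: successors {2}; <>p there: 2:T. ✓
2: successors {3, 4}; <>p there: 3:F, 4:T. ✗
3: successors {1}; <>p there: 1:F. ✗
4: successors {2, 3, 4}; <>p there: 2:T, 3:F, 4:T. ✗
— 1 world.
For <><>p:
1: successors {2}; <>p there: 2:T. ✓
2: successors {3, 4}; <>p there: 3:F, 4:T. ✓
3: successors {1}; <>p there: 1:F. ✗
4: successors {2, 3, 4}; <>p there: 2:T, 3:F, 4:T. ✓
— 3 worlds.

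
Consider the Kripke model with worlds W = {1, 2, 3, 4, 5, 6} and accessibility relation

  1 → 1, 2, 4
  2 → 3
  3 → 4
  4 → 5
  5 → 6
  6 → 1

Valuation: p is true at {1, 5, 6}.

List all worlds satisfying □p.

1: successors {1, 2, 4}; p there: 1:T, 2:F, 4:F. ✗
2: successors {3}; p there: 3:F. ✗
3: successors {4}; p there: 4:F. ✗
4: successors {5}; p there: 5:T. ✓
5: successors {6}; p there: 6:T. ✓
6: successors {1}; p there: 1:T. ✓

{4, 5, 6}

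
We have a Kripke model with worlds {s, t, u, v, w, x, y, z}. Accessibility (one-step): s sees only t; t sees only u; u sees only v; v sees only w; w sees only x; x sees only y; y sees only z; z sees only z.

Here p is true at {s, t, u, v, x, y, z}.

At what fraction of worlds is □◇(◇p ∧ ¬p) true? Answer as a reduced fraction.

1/8

s: successors {t}; ◇(◇p ∧ ¬p) there: t:F. ✗
t: successors {u}; ◇(◇p ∧ ¬p) there: u:F. ✗
u: successors {v}; ◇(◇p ∧ ¬p) there: v:T. ✓
v: successors {w}; ◇(◇p ∧ ¬p) there: w:F. ✗
w: successors {x}; ◇(◇p ∧ ¬p) there: x:F. ✗
x: successors {y}; ◇(◇p ∧ ¬p) there: y:F. ✗
y: successors {z}; ◇(◇p ∧ ¬p) there: z:F. ✗
z: successors {z}; ◇(◇p ∧ ¬p) there: z:F. ✗
That's 1 of 8 worlds, so 1/8.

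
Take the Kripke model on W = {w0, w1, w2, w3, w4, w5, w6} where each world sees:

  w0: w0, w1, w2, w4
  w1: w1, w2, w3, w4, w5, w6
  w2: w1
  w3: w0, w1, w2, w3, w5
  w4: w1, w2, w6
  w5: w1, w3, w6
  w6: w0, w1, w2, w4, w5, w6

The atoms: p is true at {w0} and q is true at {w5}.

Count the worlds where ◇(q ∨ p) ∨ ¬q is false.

1

w0: ◇(q ∨ p) is T, ¬q is T. ✓
w1: ◇(q ∨ p) is T, ¬q is T. ✓
w2: ◇(q ∨ p) is F, ¬q is T. ✓
w3: ◇(q ∨ p) is T, ¬q is T. ✓
w4: ◇(q ∨ p) is F, ¬q is T. ✓
w5: ◇(q ∨ p) is F, ¬q is F. ✗
w6: ◇(q ∨ p) is T, ¬q is T. ✓
Satisfying worlds: {w0, w1, w2, w3, w4, w6}.
So ◇(q ∨ p) ∨ ¬q fails at the other 1 world.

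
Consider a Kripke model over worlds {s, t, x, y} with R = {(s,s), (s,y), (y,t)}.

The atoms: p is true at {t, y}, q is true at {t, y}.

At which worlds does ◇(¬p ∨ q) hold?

s: successors {s, y}; ¬p ∨ q there: s:T, y:T. ✓
t: no successors, so ◇(¬p ∨ q) fails. ✗
x: no successors, so ◇(¬p ∨ q) fails. ✗
y: successors {t}; ¬p ∨ q there: t:T. ✓

{s, y}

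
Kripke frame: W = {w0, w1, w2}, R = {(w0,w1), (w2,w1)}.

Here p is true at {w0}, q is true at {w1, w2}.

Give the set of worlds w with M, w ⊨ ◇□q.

{w0, w2}

w0: successors {w1}; □q there: w1:T. ✓
w1: no successors, so ◇□q fails. ✗
w2: successors {w1}; □q there: w1:T. ✓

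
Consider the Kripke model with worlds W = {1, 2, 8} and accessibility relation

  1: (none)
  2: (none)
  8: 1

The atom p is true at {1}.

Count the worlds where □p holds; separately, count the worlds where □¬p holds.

3 and 2

For □p:
1: no successors, so □p holds vacuously. ✓
2: no successors, so □p holds vacuously. ✓
8: successors {1}; p there: 1:T. ✓
— 3 worlds.
For □¬p:
1: no successors, so □¬p holds vacuously. ✓
2: no successors, so □¬p holds vacuously. ✓
8: successors {1}; ¬p there: 1:F. ✗
— 2 worlds.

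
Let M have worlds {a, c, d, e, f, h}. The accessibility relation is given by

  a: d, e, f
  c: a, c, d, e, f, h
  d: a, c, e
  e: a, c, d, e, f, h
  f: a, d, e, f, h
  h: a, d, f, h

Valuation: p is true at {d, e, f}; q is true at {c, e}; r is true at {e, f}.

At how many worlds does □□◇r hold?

a: successors {d, e, f}; □◇r there: d:T, e:T, f:T. ✓
c: successors {a, c, d, e, f, h}; □◇r there: a:T, c:T, d:T, e:T, f:T, h:T. ✓
d: successors {a, c, e}; □◇r there: a:T, c:T, e:T. ✓
e: successors {a, c, d, e, f, h}; □◇r there: a:T, c:T, d:T, e:T, f:T, h:T. ✓
f: successors {a, d, e, f, h}; □◇r there: a:T, d:T, e:T, f:T, h:T. ✓
h: successors {a, d, f, h}; □◇r there: a:T, d:T, f:T, h:T. ✓
Satisfying worlds: {a, c, d, e, f, h}.

6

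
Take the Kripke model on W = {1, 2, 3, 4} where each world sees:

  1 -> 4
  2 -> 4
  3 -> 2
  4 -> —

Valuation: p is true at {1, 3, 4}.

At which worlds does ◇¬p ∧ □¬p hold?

1: ◇¬p is F, □¬p is F. ✗
2: ◇¬p is F, □¬p is F. ✗
3: ◇¬p is T, □¬p is T. ✓
4: ◇¬p is F, □¬p is T. ✗

{3}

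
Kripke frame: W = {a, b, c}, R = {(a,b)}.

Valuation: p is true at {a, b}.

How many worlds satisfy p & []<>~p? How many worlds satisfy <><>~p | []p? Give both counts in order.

For p & []<>~p:
a: p is T, []<>~p is F. ✗
b: p is T, []<>~p is T. ✓
c: p is F, []<>~p is T. ✗
— 1 world.
For <><>~p | []p:
a: <><>~p is F, []p is T. ✓
b: <><>~p is F, []p is T. ✓
c: <><>~p is F, []p is T. ✓
— 3 worlds.

1 and 3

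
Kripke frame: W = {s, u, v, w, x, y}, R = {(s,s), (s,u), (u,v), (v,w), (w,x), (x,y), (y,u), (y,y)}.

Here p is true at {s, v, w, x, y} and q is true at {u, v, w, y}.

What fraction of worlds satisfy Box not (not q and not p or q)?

s: successors {s, u}; not (not q and not p or q) there: s:T, u:F. ✗
u: successors {v}; not (not q and not p or q) there: v:F. ✗
v: successors {w}; not (not q and not p or q) there: w:F. ✗
w: successors {x}; not (not q and not p or q) there: x:T. ✓
x: successors {y}; not (not q and not p or q) there: y:F. ✗
y: successors {u, y}; not (not q and not p or q) there: u:F, y:F. ✗
That's 1 of 6 worlds, so 1/6.

1/6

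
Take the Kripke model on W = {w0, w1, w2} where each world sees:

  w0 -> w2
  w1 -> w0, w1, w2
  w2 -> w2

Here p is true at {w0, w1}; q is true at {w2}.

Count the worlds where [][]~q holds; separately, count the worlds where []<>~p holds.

For [][]~q:
w0: successors {w2}; []~q there: w2:F. ✗
w1: successors {w0, w1, w2}; []~q there: w0:F, w1:F, w2:F. ✗
w2: successors {w2}; []~q there: w2:F. ✗
— 0 worlds.
For []<>~p:
w0: successors {w2}; <>~p there: w2:T. ✓
w1: successors {w0, w1, w2}; <>~p there: w0:T, w1:T, w2:T. ✓
w2: successors {w2}; <>~p there: w2:T. ✓
— 3 worlds.

0 and 3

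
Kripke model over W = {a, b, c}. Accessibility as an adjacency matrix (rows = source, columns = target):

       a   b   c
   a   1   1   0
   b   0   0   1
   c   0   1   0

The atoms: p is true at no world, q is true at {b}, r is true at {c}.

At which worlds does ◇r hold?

a: successors {a, b}; r there: a:F, b:F. ✗
b: successors {c}; r there: c:T. ✓
c: successors {b}; r there: b:F. ✗

{b}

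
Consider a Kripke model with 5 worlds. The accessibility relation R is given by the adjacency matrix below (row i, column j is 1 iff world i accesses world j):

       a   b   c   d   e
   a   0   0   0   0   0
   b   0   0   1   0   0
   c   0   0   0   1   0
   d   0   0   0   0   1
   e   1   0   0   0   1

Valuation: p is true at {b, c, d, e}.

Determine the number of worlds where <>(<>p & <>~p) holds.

a: no successors, so <>(<>p & <>~p) fails. ✗
b: successors {c}; <>p & <>~p there: c:F. ✗
c: successors {d}; <>p & <>~p there: d:F. ✗
d: successors {e}; <>p & <>~p there: e:T. ✓
e: successors {a, e}; <>p & <>~p there: a:F, e:T. ✓
Satisfying worlds: {d, e}.

2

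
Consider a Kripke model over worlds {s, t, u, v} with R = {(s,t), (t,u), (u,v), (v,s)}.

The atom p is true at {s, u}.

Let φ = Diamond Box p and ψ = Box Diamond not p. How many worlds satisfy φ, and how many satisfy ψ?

For Diamond Box p:
s: successors {t}; Box p there: t:T. ✓
t: successors {u}; Box p there: u:F. ✗
u: successors {v}; Box p there: v:T. ✓
v: successors {s}; Box p there: s:F. ✗
— 2 worlds.
For Box Diamond not p:
s: successors {t}; Diamond not p there: t:F. ✗
t: successors {u}; Diamond not p there: u:T. ✓
u: successors {v}; Diamond not p there: v:F. ✗
v: successors {s}; Diamond not p there: s:T. ✓
— 2 worlds.

2 and 2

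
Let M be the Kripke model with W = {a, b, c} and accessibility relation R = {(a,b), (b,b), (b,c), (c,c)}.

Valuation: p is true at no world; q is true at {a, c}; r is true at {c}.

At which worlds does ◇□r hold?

a: successors {b}; □r there: b:F. ✗
b: successors {b, c}; □r there: b:F, c:T. ✓
c: successors {c}; □r there: c:T. ✓

{b, c}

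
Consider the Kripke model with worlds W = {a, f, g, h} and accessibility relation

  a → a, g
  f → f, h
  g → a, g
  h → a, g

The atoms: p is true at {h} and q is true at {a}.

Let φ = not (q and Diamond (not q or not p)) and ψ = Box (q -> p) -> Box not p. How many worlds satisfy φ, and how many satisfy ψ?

3 and 3

For not (q and Diamond (not q or not p)):
a: q and Diamond (not q or not p) is T. ✗
f: q and Diamond (not q or not p) is F. ✓
g: q and Diamond (not q or not p) is F. ✓
h: q and Diamond (not q or not p) is F. ✓
— 3 worlds.
For Box (q -> p) -> Box not p:
a: Box (q -> p) is F, Box not p is T. ✓
f: Box (q -> p) is T, Box not p is F. ✗
g: Box (q -> p) is F, Box not p is T. ✓
h: Box (q -> p) is F, Box not p is T. ✓
— 3 worlds.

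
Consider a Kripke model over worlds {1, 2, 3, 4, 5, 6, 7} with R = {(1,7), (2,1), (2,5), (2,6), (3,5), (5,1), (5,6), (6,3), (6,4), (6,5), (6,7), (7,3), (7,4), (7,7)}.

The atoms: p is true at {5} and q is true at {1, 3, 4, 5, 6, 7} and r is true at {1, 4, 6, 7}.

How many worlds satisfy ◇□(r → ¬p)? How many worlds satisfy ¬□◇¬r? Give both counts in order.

6 and 5

For ◇□(r → ¬p):
1: successors {7}; □(r → ¬p) there: 7:T. ✓
2: successors {1, 5, 6}; □(r → ¬p) there: 1:T, 5:T, 6:T. ✓
3: successors {5}; □(r → ¬p) there: 5:T. ✓
4: no successors, so ◇□(r → ¬p) fails. ✗
5: successors {1, 6}; □(r → ¬p) there: 1:T, 6:T. ✓
6: successors {3, 4, 5, 7}; □(r → ¬p) there: 3:T, 4:T, 5:T, 7:T. ✓
7: successors {3, 4, 7}; □(r → ¬p) there: 3:T, 4:T, 7:T. ✓
— 6 worlds.
For ¬□◇¬r:
1: □◇¬r is T. ✗
2: □◇¬r is F. ✓
3: □◇¬r is F. ✓
4: □◇¬r is T. ✗
5: □◇¬r is F. ✓
6: □◇¬r is F. ✓
7: □◇¬r is F. ✓
— 5 worlds.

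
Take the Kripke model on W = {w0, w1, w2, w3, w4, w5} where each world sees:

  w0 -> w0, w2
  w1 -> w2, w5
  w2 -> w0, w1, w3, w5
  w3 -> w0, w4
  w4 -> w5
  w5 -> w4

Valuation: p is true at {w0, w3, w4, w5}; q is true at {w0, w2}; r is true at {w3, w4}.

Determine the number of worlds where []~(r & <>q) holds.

5

w0: successors {w0, w2}; ~(r & <>q) there: w0:T, w2:T. ✓
w1: successors {w2, w5}; ~(r & <>q) there: w2:T, w5:T. ✓
w2: successors {w0, w1, w3, w5}; ~(r & <>q) there: w0:T, w1:T, w3:F, w5:T. ✗
w3: successors {w0, w4}; ~(r & <>q) there: w0:T, w4:T. ✓
w4: successors {w5}; ~(r & <>q) there: w5:T. ✓
w5: successors {w4}; ~(r & <>q) there: w4:T. ✓
Satisfying worlds: {w0, w1, w3, w4, w5}.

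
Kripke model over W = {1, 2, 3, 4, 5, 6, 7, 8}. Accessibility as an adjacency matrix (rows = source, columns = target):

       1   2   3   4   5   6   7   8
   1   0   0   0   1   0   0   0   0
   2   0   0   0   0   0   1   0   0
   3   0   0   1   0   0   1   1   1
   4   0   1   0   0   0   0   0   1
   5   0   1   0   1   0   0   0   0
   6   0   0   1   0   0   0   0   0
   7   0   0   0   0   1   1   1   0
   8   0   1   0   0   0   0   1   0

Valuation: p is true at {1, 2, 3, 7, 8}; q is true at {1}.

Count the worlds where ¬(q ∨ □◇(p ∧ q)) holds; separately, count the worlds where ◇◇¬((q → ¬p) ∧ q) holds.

7 and 8

For ¬(q ∨ □◇(p ∧ q)):
1: q ∨ □◇(p ∧ q) is T. ✗
2: q ∨ □◇(p ∧ q) is F. ✓
3: q ∨ □◇(p ∧ q) is F. ✓
4: q ∨ □◇(p ∧ q) is F. ✓
5: q ∨ □◇(p ∧ q) is F. ✓
6: q ∨ □◇(p ∧ q) is F. ✓
7: q ∨ □◇(p ∧ q) is F. ✓
8: q ∨ □◇(p ∧ q) is F. ✓
— 7 worlds.
For ◇◇¬((q → ¬p) ∧ q):
1: successors {4}; ◇¬((q → ¬p) ∧ q) there: 4:T. ✓
2: successors {6}; ◇¬((q → ¬p) ∧ q) there: 6:T. ✓
3: successors {3, 6, 7, 8}; ◇¬((q → ¬p) ∧ q) there: 3:T, 6:T, 7:T, 8:T. ✓
4: successors {2, 8}; ◇¬((q → ¬p) ∧ q) there: 2:T, 8:T. ✓
5: successors {2, 4}; ◇¬((q → ¬p) ∧ q) there: 2:T, 4:T. ✓
6: successors {3}; ◇¬((q → ¬p) ∧ q) there: 3:T. ✓
7: successors {5, 6, 7}; ◇¬((q → ¬p) ∧ q) there: 5:T, 6:T, 7:T. ✓
8: successors {2, 7}; ◇¬((q → ¬p) ∧ q) there: 2:T, 7:T. ✓
— 8 worlds.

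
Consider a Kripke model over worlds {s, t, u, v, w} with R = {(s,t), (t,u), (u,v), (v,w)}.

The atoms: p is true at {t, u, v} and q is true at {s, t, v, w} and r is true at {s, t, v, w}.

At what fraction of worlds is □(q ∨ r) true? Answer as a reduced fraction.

4/5

s: successors {t}; q ∨ r there: t:T. ✓
t: successors {u}; q ∨ r there: u:F. ✗
u: successors {v}; q ∨ r there: v:T. ✓
v: successors {w}; q ∨ r there: w:T. ✓
w: no successors, so □(q ∨ r) holds vacuously. ✓
That's 4 of 5 worlds, so 4/5.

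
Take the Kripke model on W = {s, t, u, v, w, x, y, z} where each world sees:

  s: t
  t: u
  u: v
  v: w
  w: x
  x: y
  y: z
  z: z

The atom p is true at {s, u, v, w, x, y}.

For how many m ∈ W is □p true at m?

s: successors {t}; p there: t:F. ✗
t: successors {u}; p there: u:T. ✓
u: successors {v}; p there: v:T. ✓
v: successors {w}; p there: w:T. ✓
w: successors {x}; p there: x:T. ✓
x: successors {y}; p there: y:T. ✓
y: successors {z}; p there: z:F. ✗
z: successors {z}; p there: z:F. ✗
Satisfying worlds: {t, u, v, w, x}.

5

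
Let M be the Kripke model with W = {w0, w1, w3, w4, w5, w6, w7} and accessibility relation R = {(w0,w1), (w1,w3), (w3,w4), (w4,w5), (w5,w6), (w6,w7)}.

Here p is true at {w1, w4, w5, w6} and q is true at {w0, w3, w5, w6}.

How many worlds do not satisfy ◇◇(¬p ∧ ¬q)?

6

w0: successors {w1}; ◇(¬p ∧ ¬q) there: w1:F. ✗
w1: successors {w3}; ◇(¬p ∧ ¬q) there: w3:F. ✗
w3: successors {w4}; ◇(¬p ∧ ¬q) there: w4:F. ✗
w4: successors {w5}; ◇(¬p ∧ ¬q) there: w5:F. ✗
w5: successors {w6}; ◇(¬p ∧ ¬q) there: w6:T. ✓
w6: successors {w7}; ◇(¬p ∧ ¬q) there: w7:F. ✗
w7: no successors, so ◇◇(¬p ∧ ¬q) fails. ✗
Satisfying worlds: {w5}.
So ◇◇(¬p ∧ ¬q) fails at the other 6 worlds.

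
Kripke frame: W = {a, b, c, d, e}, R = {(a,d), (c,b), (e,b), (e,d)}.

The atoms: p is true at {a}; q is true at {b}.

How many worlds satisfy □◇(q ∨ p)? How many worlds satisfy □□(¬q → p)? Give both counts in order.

2 and 5

For □◇(q ∨ p):
a: successors {d}; ◇(q ∨ p) there: d:F. ✗
b: no successors, so □◇(q ∨ p) holds vacuously. ✓
c: successors {b}; ◇(q ∨ p) there: b:F. ✗
d: no successors, so □◇(q ∨ p) holds vacuously. ✓
e: successors {b, d}; ◇(q ∨ p) there: b:F, d:F. ✗
— 2 worlds.
For □□(¬q → p):
a: successors {d}; □(¬q → p) there: d:T. ✓
b: no successors, so □□(¬q → p) holds vacuously. ✓
c: successors {b}; □(¬q → p) there: b:T. ✓
d: no successors, so □□(¬q → p) holds vacuously. ✓
e: successors {b, d}; □(¬q → p) there: b:T, d:T. ✓
— 5 worlds.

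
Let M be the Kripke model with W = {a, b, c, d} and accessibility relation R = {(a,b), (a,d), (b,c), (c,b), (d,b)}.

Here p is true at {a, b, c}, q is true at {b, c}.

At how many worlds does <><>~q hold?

a: successors {b, d}; <>~q there: b:F, d:F. ✗
b: successors {c}; <>~q there: c:F. ✗
c: successors {b}; <>~q there: b:F. ✗
d: successors {b}; <>~q there: b:F. ✗
Satisfying worlds: ∅.

0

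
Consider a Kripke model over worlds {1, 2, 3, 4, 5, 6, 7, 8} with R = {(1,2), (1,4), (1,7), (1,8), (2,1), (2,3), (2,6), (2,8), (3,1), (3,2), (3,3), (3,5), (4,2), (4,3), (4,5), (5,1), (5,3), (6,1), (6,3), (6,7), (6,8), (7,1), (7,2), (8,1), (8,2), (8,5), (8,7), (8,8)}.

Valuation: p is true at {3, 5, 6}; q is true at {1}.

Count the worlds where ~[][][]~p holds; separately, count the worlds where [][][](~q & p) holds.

For ~[][][]~p:
1: [][][]~p is F. ✓
2: [][][]~p is F. ✓
3: [][][]~p is F. ✓
4: [][][]~p is F. ✓
5: [][][]~p is F. ✓
6: [][][]~p is F. ✓
7: [][][]~p is F. ✓
8: [][][]~p is F. ✓
— 8 worlds.
For [][][](~q & p):
1: successors {2, 4, 7, 8}; [][](~q & p) there: 2:F, 4:F, 7:F, 8:F. ✗
2: successors {1, 3, 6, 8}; [][](~q & p) there: 1:F, 3:F, 6:F, 8:F. ✗
3: successors {1, 2, 3, 5}; [][](~q & p) there: 1:F, 2:F, 3:F, 5:F. ✗
4: successors {2, 3, 5}; [][](~q & p) there: 2:F, 3:F, 5:F. ✗
5: successors {1, 3}; [][](~q & p) there: 1:F, 3:F. ✗
6: successors {1, 3, 7, 8}; [][](~q & p) there: 1:F, 3:F, 7:F, 8:F. ✗
7: successors {1, 2}; [][](~q & p) there: 1:F, 2:F. ✗
8: successors {1, 2, 5, 7, 8}; [][](~q & p) there: 1:F, 2:F, 5:F, 7:F, 8:F. ✗
— 0 worlds.

8 and 0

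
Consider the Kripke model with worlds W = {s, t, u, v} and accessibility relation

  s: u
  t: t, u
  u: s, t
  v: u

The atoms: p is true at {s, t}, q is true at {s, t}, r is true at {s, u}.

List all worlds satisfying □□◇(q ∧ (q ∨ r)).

s: successors {u}; □◇(q ∧ (q ∨ r)) there: u:F. ✗
t: successors {t, u}; □◇(q ∧ (q ∨ r)) there: t:T, u:F. ✗
u: successors {s, t}; □◇(q ∧ (q ∨ r)) there: s:T, t:T. ✓
v: successors {u}; □◇(q ∧ (q ∨ r)) there: u:F. ✗

{u}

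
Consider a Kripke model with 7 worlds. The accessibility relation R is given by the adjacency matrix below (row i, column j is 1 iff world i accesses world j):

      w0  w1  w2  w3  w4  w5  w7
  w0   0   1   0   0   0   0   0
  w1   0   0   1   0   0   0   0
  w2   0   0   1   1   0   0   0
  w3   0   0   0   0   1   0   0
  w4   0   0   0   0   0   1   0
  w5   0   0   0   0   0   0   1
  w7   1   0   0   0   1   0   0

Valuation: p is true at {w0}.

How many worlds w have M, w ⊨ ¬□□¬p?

w0: □□¬p is T. ✗
w1: □□¬p is T. ✗
w2: □□¬p is T. ✗
w3: □□¬p is T. ✗
w4: □□¬p is T. ✗
w5: □□¬p is F. ✓
w7: □□¬p is T. ✗
Satisfying worlds: {w5}.

1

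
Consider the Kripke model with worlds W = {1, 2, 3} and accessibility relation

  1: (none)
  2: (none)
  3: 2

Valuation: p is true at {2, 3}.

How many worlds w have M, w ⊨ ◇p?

1: no successors, so ◇p fails. ✗
2: no successors, so ◇p fails. ✗
3: successors {2}; p there: 2:T. ✓
Satisfying worlds: {3}.

1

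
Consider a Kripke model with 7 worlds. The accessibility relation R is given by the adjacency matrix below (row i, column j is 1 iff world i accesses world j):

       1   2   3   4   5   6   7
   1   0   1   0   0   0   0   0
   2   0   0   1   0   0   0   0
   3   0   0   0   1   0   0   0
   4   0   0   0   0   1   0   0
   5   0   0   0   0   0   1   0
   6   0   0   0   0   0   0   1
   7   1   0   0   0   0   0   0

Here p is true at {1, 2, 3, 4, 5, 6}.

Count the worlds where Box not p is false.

6

1: successors {2}; not p there: 2:F. ✗
2: successors {3}; not p there: 3:F. ✗
3: successors {4}; not p there: 4:F. ✗
4: successors {5}; not p there: 5:F. ✗
5: successors {6}; not p there: 6:F. ✗
6: successors {7}; not p there: 7:T. ✓
7: successors {1}; not p there: 1:F. ✗
Satisfying worlds: {6}.
So Box not p fails at the other 6 worlds.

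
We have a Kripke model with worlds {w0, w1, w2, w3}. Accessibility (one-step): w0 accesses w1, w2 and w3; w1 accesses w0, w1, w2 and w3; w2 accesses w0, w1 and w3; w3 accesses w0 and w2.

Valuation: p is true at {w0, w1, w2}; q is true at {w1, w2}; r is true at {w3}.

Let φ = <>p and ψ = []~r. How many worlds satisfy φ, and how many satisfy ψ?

For <>p:
w0: successors {w1, w2, w3}; p there: w1:T, w2:T, w3:F. ✓
w1: successors {w0, w1, w2, w3}; p there: w0:T, w1:T, w2:T, w3:F. ✓
w2: successors {w0, w1, w3}; p there: w0:T, w1:T, w3:F. ✓
w3: successors {w0, w2}; p there: w0:T, w2:T. ✓
— 4 worlds.
For []~r:
w0: successors {w1, w2, w3}; ~r there: w1:T, w2:T, w3:F. ✗
w1: successors {w0, w1, w2, w3}; ~r there: w0:T, w1:T, w2:T, w3:F. ✗
w2: successors {w0, w1, w3}; ~r there: w0:T, w1:T, w3:F. ✗
w3: successors {w0, w2}; ~r there: w0:T, w2:T. ✓
— 1 world.

4 and 1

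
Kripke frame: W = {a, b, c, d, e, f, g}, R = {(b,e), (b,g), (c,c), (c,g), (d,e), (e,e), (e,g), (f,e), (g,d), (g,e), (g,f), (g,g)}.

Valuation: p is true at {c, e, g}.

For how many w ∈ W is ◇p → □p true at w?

6

a: ◇p is F, □p is T. ✓
b: ◇p is T, □p is T. ✓
c: ◇p is T, □p is T. ✓
d: ◇p is T, □p is T. ✓
e: ◇p is T, □p is T. ✓
f: ◇p is T, □p is T. ✓
g: ◇p is T, □p is F. ✗
Satisfying worlds: {a, b, c, d, e, f}.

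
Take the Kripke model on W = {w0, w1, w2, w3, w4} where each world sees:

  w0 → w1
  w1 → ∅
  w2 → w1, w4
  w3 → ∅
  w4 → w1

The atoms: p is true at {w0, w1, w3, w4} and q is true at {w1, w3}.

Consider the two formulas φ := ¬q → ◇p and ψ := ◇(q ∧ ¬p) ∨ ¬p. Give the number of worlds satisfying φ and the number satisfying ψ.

For ¬q → ◇p:
w0: ¬q is T, ◇p is T. ✓
w1: ¬q is F, ◇p is F. ✓
w2: ¬q is T, ◇p is T. ✓
w3: ¬q is F, ◇p is F. ✓
w4: ¬q is T, ◇p is T. ✓
— 5 worlds.
For ◇(q ∧ ¬p) ∨ ¬p:
w0: ◇(q ∧ ¬p) is F, ¬p is F. ✗
w1: ◇(q ∧ ¬p) is F, ¬p is F. ✗
w2: ◇(q ∧ ¬p) is F, ¬p is T. ✓
w3: ◇(q ∧ ¬p) is F, ¬p is F. ✗
w4: ◇(q ∧ ¬p) is F, ¬p is F. ✗
— 1 world.

5 and 1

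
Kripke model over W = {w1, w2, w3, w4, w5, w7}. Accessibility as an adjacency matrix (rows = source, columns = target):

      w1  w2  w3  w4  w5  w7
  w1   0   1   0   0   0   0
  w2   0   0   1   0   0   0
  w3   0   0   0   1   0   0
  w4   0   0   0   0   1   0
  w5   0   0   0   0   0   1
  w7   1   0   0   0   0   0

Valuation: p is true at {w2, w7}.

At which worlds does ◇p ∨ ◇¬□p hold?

{w1, w2, w3, w5}

w1: ◇p is T, ◇¬□p is T. ✓
w2: ◇p is F, ◇¬□p is T. ✓
w3: ◇p is F, ◇¬□p is T. ✓
w4: ◇p is F, ◇¬□p is F. ✗
w5: ◇p is T, ◇¬□p is T. ✓
w7: ◇p is F, ◇¬□p is F. ✗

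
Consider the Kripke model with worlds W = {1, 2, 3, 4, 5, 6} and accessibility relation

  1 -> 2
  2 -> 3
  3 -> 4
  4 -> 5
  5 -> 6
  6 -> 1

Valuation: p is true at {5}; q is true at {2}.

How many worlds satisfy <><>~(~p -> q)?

1: successors {2}; <>~(~p -> q) there: 2:T. ✓
2: successors {3}; <>~(~p -> q) there: 3:T. ✓
3: successors {4}; <>~(~p -> q) there: 4:F. ✗
4: successors {5}; <>~(~p -> q) there: 5:T. ✓
5: successors {6}; <>~(~p -> q) there: 6:T. ✓
6: successors {1}; <>~(~p -> q) there: 1:F. ✗
Satisfying worlds: {1, 2, 4, 5}.

4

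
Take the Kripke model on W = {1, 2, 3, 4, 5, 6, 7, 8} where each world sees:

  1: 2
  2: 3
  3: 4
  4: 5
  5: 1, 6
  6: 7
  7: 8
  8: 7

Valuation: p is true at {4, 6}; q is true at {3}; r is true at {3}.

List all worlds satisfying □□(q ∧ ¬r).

1: successors {2}; □(q ∧ ¬r) there: 2:F. ✗
2: successors {3}; □(q ∧ ¬r) there: 3:F. ✗
3: successors {4}; □(q ∧ ¬r) there: 4:F. ✗
4: successors {5}; □(q ∧ ¬r) there: 5:F. ✗
5: successors {1, 6}; □(q ∧ ¬r) there: 1:F, 6:F. ✗
6: successors {7}; □(q ∧ ¬r) there: 7:F. ✗
7: successors {8}; □(q ∧ ¬r) there: 8:F. ✗
8: successors {7}; □(q ∧ ¬r) there: 7:F. ✗

∅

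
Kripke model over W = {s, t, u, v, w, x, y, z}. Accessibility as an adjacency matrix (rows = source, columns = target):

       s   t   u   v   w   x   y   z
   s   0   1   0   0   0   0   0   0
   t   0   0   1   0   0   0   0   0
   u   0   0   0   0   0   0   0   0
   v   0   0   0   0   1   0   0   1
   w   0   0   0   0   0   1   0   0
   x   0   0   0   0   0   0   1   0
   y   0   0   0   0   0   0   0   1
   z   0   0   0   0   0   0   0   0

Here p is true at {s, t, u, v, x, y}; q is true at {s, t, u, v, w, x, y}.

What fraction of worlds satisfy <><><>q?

s: successors {t}; <><>q there: t:F. ✗
t: successors {u}; <><>q there: u:F. ✗
u: no successors, so <><><>q fails. ✗
v: successors {w, z}; <><>q there: w:T, z:F. ✓
w: successors {x}; <><>q there: x:F. ✗
x: successors {y}; <><>q there: y:F. ✗
y: successors {z}; <><>q there: z:F. ✗
z: no successors, so <><><>q fails. ✗
That's 1 of 8 worlds, so 1/8.

1/8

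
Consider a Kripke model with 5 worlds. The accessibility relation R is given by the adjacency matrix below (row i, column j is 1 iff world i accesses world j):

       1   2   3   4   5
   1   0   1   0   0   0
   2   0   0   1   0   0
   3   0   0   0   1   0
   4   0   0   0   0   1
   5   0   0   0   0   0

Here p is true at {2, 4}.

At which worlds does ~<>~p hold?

{1, 3, 5}

1: <>~p is F. ✓
2: <>~p is T. ✗
3: <>~p is F. ✓
4: <>~p is T. ✗
5: <>~p is F. ✓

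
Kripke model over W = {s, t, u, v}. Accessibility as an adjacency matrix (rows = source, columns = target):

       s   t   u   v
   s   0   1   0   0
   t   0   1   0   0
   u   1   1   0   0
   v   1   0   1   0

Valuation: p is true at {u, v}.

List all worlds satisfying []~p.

s: successors {t}; ~p there: t:T. ✓
t: successors {t}; ~p there: t:T. ✓
u: successors {s, t}; ~p there: s:T, t:T. ✓
v: successors {s, u}; ~p there: s:T, u:F. ✗

{s, t, u}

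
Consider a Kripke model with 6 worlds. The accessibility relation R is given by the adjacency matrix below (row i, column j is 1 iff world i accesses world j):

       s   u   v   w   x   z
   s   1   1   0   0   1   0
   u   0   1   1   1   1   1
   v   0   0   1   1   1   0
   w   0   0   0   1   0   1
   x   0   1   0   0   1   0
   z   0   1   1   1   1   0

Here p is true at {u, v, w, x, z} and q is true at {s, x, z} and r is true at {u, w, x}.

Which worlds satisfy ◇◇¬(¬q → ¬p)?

s: successors {s, u, x}; ◇¬(¬q → ¬p) there: s:T, u:T, x:T. ✓
u: successors {u, v, w, x, z}; ◇¬(¬q → ¬p) there: u:T, v:T, w:T, x:T, z:T. ✓
v: successors {v, w, x}; ◇¬(¬q → ¬p) there: v:T, w:T, x:T. ✓
w: successors {w, z}; ◇¬(¬q → ¬p) there: w:T, z:T. ✓
x: successors {u, x}; ◇¬(¬q → ¬p) there: u:T, x:T. ✓
z: successors {u, v, w, x}; ◇¬(¬q → ¬p) there: u:T, v:T, w:T, x:T. ✓

{s, u, v, w, x, z}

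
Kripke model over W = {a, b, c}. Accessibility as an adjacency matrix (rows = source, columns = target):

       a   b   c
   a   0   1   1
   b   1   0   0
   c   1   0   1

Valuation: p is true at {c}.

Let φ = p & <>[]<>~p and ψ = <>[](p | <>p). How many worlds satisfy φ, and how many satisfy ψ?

1 and 2

For p & <>[]<>~p:
a: p is F, <>[]<>~p is T. ✗
b: p is F, <>[]<>~p is T. ✗
c: p is T, <>[]<>~p is T. ✓
— 1 world.
For <>[](p | <>p):
a: successors {b, c}; [](p | <>p) there: b:T, c:T. ✓
b: successors {a}; [](p | <>p) there: a:F. ✗
c: successors {a, c}; [](p | <>p) there: a:F, c:T. ✓
— 2 worlds.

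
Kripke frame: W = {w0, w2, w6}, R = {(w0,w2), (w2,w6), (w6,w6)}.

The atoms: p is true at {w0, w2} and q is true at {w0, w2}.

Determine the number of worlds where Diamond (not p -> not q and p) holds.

w0: successors {w2}; not p -> not q and p there: w2:T. ✓
w2: successors {w6}; not p -> not q and p there: w6:F. ✗
w6: successors {w6}; not p -> not q and p there: w6:F. ✗
Satisfying worlds: {w0}.

1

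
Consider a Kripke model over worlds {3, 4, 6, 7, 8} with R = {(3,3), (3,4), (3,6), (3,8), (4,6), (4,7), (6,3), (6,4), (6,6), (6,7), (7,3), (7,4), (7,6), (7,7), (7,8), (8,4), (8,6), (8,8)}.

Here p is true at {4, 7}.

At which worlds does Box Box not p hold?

∅

3: successors {3, 4, 6, 8}; Box not p there: 3:F, 4:F, 6:F, 8:F. ✗
4: successors {6, 7}; Box not p there: 6:F, 7:F. ✗
6: successors {3, 4, 6, 7}; Box not p there: 3:F, 4:F, 6:F, 7:F. ✗
7: successors {3, 4, 6, 7, 8}; Box not p there: 3:F, 4:F, 6:F, 7:F, 8:F. ✗
8: successors {4, 6, 8}; Box not p there: 4:F, 6:F, 8:F. ✗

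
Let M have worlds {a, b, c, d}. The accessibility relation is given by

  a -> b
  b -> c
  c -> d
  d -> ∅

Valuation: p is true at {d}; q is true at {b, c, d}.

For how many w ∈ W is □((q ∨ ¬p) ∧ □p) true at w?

3

a: successors {b}; (q ∨ ¬p) ∧ □p there: b:F. ✗
b: successors {c}; (q ∨ ¬p) ∧ □p there: c:T. ✓
c: successors {d}; (q ∨ ¬p) ∧ □p there: d:T. ✓
d: no successors, so □((q ∨ ¬p) ∧ □p) holds vacuously. ✓
Satisfying worlds: {b, c, d}.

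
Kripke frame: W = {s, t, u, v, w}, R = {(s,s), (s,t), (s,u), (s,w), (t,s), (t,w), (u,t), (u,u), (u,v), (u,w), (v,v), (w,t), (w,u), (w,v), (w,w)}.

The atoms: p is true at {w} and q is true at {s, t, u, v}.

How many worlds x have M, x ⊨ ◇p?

4

s: successors {s, t, u, w}; p there: s:F, t:F, u:F, w:T. ✓
t: successors {s, w}; p there: s:F, w:T. ✓
u: successors {t, u, v, w}; p there: t:F, u:F, v:F, w:T. ✓
v: successors {v}; p there: v:F. ✗
w: successors {t, u, v, w}; p there: t:F, u:F, v:F, w:T. ✓
Satisfying worlds: {s, t, u, w}.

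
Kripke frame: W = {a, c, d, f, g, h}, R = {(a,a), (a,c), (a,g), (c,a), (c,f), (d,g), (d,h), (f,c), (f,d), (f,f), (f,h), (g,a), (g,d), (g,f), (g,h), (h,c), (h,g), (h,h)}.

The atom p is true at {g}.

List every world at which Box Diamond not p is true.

a: successors {a, c, g}; Diamond not p there: a:T, c:T, g:T. ✓
c: successors {a, f}; Diamond not p there: a:T, f:T. ✓
d: successors {g, h}; Diamond not p there: g:T, h:T. ✓
f: successors {c, d, f, h}; Diamond not p there: c:T, d:T, f:T, h:T. ✓
g: successors {a, d, f, h}; Diamond not p there: a:T, d:T, f:T, h:T. ✓
h: successors {c, g, h}; Diamond not p there: c:T, g:T, h:T. ✓

{a, c, d, f, g, h}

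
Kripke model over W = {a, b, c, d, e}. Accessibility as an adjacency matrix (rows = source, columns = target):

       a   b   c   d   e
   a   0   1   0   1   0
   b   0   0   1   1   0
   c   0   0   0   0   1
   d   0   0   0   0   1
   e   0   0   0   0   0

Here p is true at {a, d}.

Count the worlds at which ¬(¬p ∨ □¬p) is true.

1

a: ¬p ∨ □¬p is F. ✓
b: ¬p ∨ □¬p is T. ✗
c: ¬p ∨ □¬p is T. ✗
d: ¬p ∨ □¬p is T. ✗
e: ¬p ∨ □¬p is T. ✗
Satisfying worlds: {a}.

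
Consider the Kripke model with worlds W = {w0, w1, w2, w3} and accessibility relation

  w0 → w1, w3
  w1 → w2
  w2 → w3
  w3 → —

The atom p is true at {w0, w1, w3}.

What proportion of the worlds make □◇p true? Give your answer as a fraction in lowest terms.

w0: successors {w1, w3}; ◇p there: w1:F, w3:F. ✗
w1: successors {w2}; ◇p there: w2:T. ✓
w2: successors {w3}; ◇p there: w3:F. ✗
w3: no successors, so □◇p holds vacuously. ✓
That's 2 of 4 worlds, so 2/4 = 1/2.

1/2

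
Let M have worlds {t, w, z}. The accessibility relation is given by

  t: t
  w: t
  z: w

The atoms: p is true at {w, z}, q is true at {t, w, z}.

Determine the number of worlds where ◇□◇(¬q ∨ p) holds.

t: successors {t}; □◇(¬q ∨ p) there: t:F. ✗
w: successors {t}; □◇(¬q ∨ p) there: t:F. ✗
z: successors {w}; □◇(¬q ∨ p) there: w:F. ✗
Satisfying worlds: ∅.

0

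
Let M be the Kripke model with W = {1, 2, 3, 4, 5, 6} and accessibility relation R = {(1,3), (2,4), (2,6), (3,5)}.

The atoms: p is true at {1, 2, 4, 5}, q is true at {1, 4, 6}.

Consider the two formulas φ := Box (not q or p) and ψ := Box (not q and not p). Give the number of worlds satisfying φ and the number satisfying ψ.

5 and 4

For Box (not q or p):
1: successors {3}; not q or p there: 3:T. ✓
2: successors {4, 6}; not q or p there: 4:T, 6:F. ✗
3: successors {5}; not q or p there: 5:T. ✓
4: no successors, so Box (not q or p) holds vacuously. ✓
5: no successors, so Box (not q or p) holds vacuously. ✓
6: no successors, so Box (not q or p) holds vacuously. ✓
— 5 worlds.
For Box (not q and not p):
1: successors {3}; not q and not p there: 3:T. ✓
2: successors {4, 6}; not q and not p there: 4:F, 6:F. ✗
3: successors {5}; not q and not p there: 5:F. ✗
4: no successors, so Box (not q and not p) holds vacuously. ✓
5: no successors, so Box (not q and not p) holds vacuously. ✓
6: no successors, so Box (not q and not p) holds vacuously. ✓
— 4 worlds.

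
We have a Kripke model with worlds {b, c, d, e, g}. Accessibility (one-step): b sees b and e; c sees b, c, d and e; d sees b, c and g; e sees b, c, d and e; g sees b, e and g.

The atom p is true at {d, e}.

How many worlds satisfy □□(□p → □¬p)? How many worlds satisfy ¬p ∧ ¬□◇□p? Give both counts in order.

5 and 3

For □□(□p → □¬p):
b: successors {b, e}; □(□p → □¬p) there: b:T, e:T. ✓
c: successors {b, c, d, e}; □(□p → □¬p) there: b:T, c:T, d:T, e:T. ✓
d: successors {b, c, g}; □(□p → □¬p) there: b:T, c:T, g:T. ✓
e: successors {b, c, d, e}; □(□p → □¬p) there: b:T, c:T, d:T, e:T. ✓
g: successors {b, e, g}; □(□p → □¬p) there: b:T, e:T, g:T. ✓
— 5 worlds.
For ¬p ∧ ¬□◇□p:
b: ¬p is T, ¬□◇□p is T. ✓
c: ¬p is T, ¬□◇□p is T. ✓
d: ¬p is F, ¬□◇□p is T. ✗
e: ¬p is F, ¬□◇□p is T. ✗
g: ¬p is T, ¬□◇□p is T. ✓
— 3 worlds.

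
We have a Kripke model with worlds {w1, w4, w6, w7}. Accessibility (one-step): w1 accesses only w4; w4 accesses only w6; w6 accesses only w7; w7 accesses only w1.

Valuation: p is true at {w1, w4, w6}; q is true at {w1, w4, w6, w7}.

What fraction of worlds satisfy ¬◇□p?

w1: ◇□p is T. ✗
w4: ◇□p is F. ✓
w6: ◇□p is T. ✗
w7: ◇□p is T. ✗
That's 1 of 4 worlds, so 1/4.

1/4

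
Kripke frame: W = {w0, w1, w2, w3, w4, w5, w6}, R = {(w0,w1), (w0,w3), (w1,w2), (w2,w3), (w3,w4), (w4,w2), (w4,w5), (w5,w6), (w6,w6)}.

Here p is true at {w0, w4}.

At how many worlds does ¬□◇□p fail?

1

w0: □◇□p is F. ✓
w1: □◇□p is T. ✗
w2: □◇□p is F. ✓
w3: □◇□p is F. ✓
w4: □◇□p is F. ✓
w5: □◇□p is F. ✓
w6: □◇□p is F. ✓
Satisfying worlds: {w0, w2, w3, w4, w5, w6}.
So ¬□◇□p fails at the other 1 world.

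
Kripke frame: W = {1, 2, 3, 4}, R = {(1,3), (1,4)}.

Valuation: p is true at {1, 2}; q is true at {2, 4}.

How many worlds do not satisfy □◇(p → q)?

1: successors {3, 4}; ◇(p → q) there: 3:F, 4:F. ✗
2: no successors, so □◇(p → q) holds vacuously. ✓
3: no successors, so □◇(p → q) holds vacuously. ✓
4: no successors, so □◇(p → q) holds vacuously. ✓
Satisfying worlds: {2, 3, 4}.
So □◇(p → q) fails at the other 1 world.

1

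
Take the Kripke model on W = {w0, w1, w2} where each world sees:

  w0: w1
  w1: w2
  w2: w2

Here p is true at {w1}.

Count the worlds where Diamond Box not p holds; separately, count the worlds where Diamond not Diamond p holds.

3 and 3

For Diamond Box not p:
w0: successors {w1}; Box not p there: w1:T. ✓
w1: successors {w2}; Box not p there: w2:T. ✓
w2: successors {w2}; Box not p there: w2:T. ✓
— 3 worlds.
For Diamond not Diamond p:
w0: successors {w1}; not Diamond p there: w1:T. ✓
w1: successors {w2}; not Diamond p there: w2:T. ✓
w2: successors {w2}; not Diamond p there: w2:T. ✓
— 3 worlds.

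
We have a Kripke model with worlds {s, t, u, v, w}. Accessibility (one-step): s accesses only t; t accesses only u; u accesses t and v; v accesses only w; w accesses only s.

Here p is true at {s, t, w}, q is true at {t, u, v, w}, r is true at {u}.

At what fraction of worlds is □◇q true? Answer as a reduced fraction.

4/5

s: successors {t}; ◇q there: t:T. ✓
t: successors {u}; ◇q there: u:T. ✓
u: successors {t, v}; ◇q there: t:T, v:T. ✓
v: successors {w}; ◇q there: w:F. ✗
w: successors {s}; ◇q there: s:T. ✓
That's 4 of 5 worlds, so 4/5.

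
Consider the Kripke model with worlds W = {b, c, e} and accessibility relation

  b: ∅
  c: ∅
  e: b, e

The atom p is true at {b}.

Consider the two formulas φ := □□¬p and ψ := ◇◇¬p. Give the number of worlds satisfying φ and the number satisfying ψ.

For □□¬p:
b: no successors, so □□¬p holds vacuously. ✓
c: no successors, so □□¬p holds vacuously. ✓
e: successors {b, e}; □¬p there: b:T, e:F. ✗
— 2 worlds.
For ◇◇¬p:
b: no successors, so ◇◇¬p fails. ✗
c: no successors, so ◇◇¬p fails. ✗
e: successors {b, e}; ◇¬p there: b:F, e:T. ✓
— 1 world.

2 and 1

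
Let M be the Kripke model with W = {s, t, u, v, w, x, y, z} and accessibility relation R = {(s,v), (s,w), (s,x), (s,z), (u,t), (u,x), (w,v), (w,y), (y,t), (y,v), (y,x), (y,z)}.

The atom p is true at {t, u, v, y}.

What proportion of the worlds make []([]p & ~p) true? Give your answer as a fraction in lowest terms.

1/2

s: successors {v, w, x, z}; []p & ~p there: v:F, w:T, x:T, z:T. ✗
t: no successors, so []([]p & ~p) holds vacuously. ✓
u: successors {t, x}; []p & ~p there: t:F, x:T. ✗
v: no successors, so []([]p & ~p) holds vacuously. ✓
w: successors {v, y}; []p & ~p there: v:F, y:F. ✗
x: no successors, so []([]p & ~p) holds vacuously. ✓
y: successors {t, v, x, z}; []p & ~p there: t:F, v:F, x:T, z:T. ✗
z: no successors, so []([]p & ~p) holds vacuously. ✓
That's 4 of 8 worlds, so 4/8 = 1/2.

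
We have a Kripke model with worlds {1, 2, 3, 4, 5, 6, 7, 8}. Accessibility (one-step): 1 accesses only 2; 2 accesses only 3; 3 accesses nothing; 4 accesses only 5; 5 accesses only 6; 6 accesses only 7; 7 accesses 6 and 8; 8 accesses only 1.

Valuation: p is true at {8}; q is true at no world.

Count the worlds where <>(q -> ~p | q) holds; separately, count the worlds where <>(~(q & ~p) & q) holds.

For <>(q -> ~p | q):
1: successors {2}; q -> ~p | q there: 2:T. ✓
2: successors {3}; q -> ~p | q there: 3:T. ✓
3: no successors, so <>(q -> ~p | q) fails. ✗
4: successors {5}; q -> ~p | q there: 5:T. ✓
5: successors {6}; q -> ~p | q there: 6:T. ✓
6: successors {7}; q -> ~p | q there: 7:T. ✓
7: successors {6, 8}; q -> ~p | q there: 6:T, 8:T. ✓
8: successors {1}; q -> ~p | q there: 1:T. ✓
— 7 worlds.
For <>(~(q & ~p) & q):
1: successors {2}; ~(q & ~p) & q there: 2:F. ✗
2: successors {3}; ~(q & ~p) & q there: 3:F. ✗
3: no successors, so <>(~(q & ~p) & q) fails. ✗
4: successors {5}; ~(q & ~p) & q there: 5:F. ✗
5: successors {6}; ~(q & ~p) & q there: 6:F. ✗
6: successors {7}; ~(q & ~p) & q there: 7:F. ✗
7: successors {6, 8}; ~(q & ~p) & q there: 6:F, 8:F. ✗
8: successors {1}; ~(q & ~p) & q there: 1:F. ✗
— 0 worlds.

7 and 0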